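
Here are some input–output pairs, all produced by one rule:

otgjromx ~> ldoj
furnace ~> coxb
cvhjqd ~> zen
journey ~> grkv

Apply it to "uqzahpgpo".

rwedl

In each case the input is transformed by: shift every letter 3 places backward in the alphabet (wrapping around), then keep every other character starting from the first (positions 1st, 3rd, 5th, ...).
For "uqzahpgpo", step one produces "rnwxemdml"; step two turns that into "rwedl".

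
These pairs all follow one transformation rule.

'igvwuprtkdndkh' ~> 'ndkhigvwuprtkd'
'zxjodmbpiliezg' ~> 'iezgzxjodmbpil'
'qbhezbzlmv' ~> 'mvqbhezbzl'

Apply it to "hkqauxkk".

khkqauxk

What's happening: swap the front and back halves of the string, then move the first 3 characters to the end (rotate left by 3).
Working it through for "hkqauxkk": intermediate "uxkkhkqa", final "khkqauxk".
(Check on "qbhezbzlmv": → "bzlmvqbhez" → "mvqbhezbzl" ✓)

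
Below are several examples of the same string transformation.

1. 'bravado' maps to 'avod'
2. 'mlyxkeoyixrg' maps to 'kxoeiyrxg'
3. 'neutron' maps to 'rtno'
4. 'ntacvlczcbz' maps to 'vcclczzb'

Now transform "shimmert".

Each output is the input with this applied: delete the first 3 characters, then swap each adjacent pair of characters (1↔2, 3↔4, ...).
"shimmert" → "mmert" → "mmret".
(Check on "ntacvlczcbz": → "cvlczcbz" → "vcclczzb" ✓)

mmret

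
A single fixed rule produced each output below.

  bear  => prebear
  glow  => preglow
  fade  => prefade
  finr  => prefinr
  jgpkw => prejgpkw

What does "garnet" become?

Each output is the input with this applied: prepend "pre".
On "garnet" that produces "pregarnet".

pregarnet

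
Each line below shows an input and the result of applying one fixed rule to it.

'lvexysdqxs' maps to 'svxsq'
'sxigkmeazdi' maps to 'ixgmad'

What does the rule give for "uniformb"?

bnfr

Looking at the pairs, the operation is to move the last character to the front, then keep every other character starting from the first (positions 1st, 3rd, 5th, ...).
Working it through for "uniformb": intermediate "buniform", final "bnfr".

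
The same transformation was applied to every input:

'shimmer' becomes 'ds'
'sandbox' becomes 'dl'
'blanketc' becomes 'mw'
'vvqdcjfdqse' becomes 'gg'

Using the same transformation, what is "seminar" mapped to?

dp

The transformation: shift every letter 11 places forward in the alphabet (wrapping around), then keep only the first 2 characters.
Applying both steps to "seminar": "dpxtylc", then "dp".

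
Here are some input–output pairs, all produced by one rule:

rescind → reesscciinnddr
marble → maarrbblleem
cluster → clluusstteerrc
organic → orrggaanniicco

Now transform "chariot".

The rule is to double every character, then move the first character to the end.
"chariot" → "cchhaarriioott" → "chhaarriioottc".
(Check on "organic": → "oorrggaanniicc" → "orrggaanniicco" ✓)

chhaarriioottc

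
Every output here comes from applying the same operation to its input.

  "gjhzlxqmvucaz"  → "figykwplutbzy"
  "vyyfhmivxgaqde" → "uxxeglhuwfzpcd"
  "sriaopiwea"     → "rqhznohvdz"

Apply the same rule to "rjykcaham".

qixjbzgzl

The rule is to shift every letter 1 place backward in the alphabet (wrapping around).
On "rjykcaham" that produces "qixjbzgzl".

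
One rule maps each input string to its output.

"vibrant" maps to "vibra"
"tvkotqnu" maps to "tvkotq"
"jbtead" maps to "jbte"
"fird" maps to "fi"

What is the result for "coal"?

In each case the input is transformed by: delete the last 2 characters.
For "coal" the result is "co".

co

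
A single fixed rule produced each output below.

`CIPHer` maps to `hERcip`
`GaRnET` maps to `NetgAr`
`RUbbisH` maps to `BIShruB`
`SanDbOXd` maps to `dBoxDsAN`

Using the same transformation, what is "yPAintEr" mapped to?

INTeRYpa

Looking at the pairs, the operation is to move the first 3 characters to the end (rotate left by 3), then flip the case of every letter.
Applying both steps to "yPAintEr": "intEryPA", then "INTeRYpa".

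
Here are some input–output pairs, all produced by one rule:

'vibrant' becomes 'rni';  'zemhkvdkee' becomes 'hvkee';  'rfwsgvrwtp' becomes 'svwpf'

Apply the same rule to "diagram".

Rule — keep every other character starting from the second (positions 2nd, 4th, 6th, ...), then move the first character to the end.
Applying both steps to "diagram": "iga", then "gai".
(Check on "rfwsgvrwtp": → "fsvwp" → "svwpf" ✓)

gai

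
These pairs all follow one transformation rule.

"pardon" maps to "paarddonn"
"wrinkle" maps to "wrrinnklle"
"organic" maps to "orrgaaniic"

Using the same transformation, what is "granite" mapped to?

The rule is to repeat every character 3 times, then keep every other character starting from the second (positions 2nd, 4th, 6th, ...).
"granite" → "gggrrraaannniiittteee" → "grrannitte".
(Check on "organic": → "ooorrrgggaaannniiiccc" → "orrgaaniic" ✓)

grrannitte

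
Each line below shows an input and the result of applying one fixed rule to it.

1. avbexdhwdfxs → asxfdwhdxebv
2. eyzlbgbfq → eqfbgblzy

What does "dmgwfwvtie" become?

deitvwfwgm

The pattern: move the first character to the end, then reverse the string.
Working it through for "dmgwfwvtie": intermediate "mgwfwvtied", final "deitvwfwgm".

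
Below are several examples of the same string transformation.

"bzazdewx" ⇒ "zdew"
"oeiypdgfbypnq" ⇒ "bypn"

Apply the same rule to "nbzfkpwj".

Each output is the input with this applied: move the last character to the front, then keep only the last 4 characters.
Working it through for "nbzfkpwj": intermediate "jnbzfkpw", final "fkpw".

fkpw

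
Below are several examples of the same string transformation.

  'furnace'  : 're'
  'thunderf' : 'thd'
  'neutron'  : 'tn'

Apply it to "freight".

The transformation: sort the characters into reverse alphabetical order, then keep one character in every 3, starting at position 2 (positions 2nd, 5th, 8th, ...).
Working it through for "freight": intermediate "trihgfe", final "rg".

rg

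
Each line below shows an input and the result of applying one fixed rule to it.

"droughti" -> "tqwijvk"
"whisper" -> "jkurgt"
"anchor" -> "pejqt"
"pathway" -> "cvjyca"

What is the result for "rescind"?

Each output is the input with this applied: shift every letter 2 places forward in the alphabet (wrapping around), then delete the first character.
"rescind" → "guekpf".
(Check on "pathway": → "rcvjyca" → "cvjyca" ✓)

guekpf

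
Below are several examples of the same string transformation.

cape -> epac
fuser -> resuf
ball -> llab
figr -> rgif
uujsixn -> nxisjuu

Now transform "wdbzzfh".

hfzzbdw

The transformation: reverse the string.
Doing the same to "wdbzzfh": "hfzzbdw".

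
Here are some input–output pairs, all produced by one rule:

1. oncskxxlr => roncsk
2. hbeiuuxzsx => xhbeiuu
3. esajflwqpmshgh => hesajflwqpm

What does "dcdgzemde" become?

edcdgz

Rule — move the last character to the front, then delete the last 3 characters.
Applying both steps to "dcdgzemde": "edcdgzemd", then "edcdgz".
(Check on "esajflwqpmshgh": → "hesajflwqpmshg" → "hesajflwqpm" ✓)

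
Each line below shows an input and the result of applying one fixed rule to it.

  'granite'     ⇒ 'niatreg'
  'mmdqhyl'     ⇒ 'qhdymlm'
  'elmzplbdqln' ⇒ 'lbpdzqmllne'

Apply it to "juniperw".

Each output is the input with this applied: take characters alternately from the front and the back (1st, last, 2nd, 2nd-last, ...), then reverse the string.
For "juniperw", step one produces "jwurneip"; step two turns that into "pienruwj".
(Check on "elmzplbdqln": → "enllmqzdpbl" → "lbpdzqmllne" ✓)

pienruwj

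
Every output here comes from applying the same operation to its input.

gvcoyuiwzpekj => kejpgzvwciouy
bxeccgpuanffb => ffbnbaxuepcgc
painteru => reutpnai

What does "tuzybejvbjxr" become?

xjrbtvujzeyb

Rule — move the last 2 characters to the front (rotate right by 2), then take characters alternately from the front and the back (1st, last, 2nd, 2nd-last, ...).
On "tuzybejvbjxr": the first step gives "xrtuzybejvbj", and the second then gives "xjrbtvujzeyb".
(Check on "painteru": → "rupainte" → "reutpnai" ✓)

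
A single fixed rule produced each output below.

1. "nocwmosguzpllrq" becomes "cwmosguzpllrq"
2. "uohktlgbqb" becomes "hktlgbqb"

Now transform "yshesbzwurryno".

hesbzwurryno

In each case the input is transformed by: delete the first 2 characters.
Applying that to "yshesbzwurryno" gives "hesbzwurryno".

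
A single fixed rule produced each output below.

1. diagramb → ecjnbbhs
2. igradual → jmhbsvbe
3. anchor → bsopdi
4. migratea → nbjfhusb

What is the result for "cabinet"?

Rule — shift every letter 1 place forward in the alphabet (wrapping around), then take characters alternately from the front and the back (1st, last, 2nd, 2nd-last, ...).
"cabinet" → "dbcjofu" → "dubfcoj".

dubfcoj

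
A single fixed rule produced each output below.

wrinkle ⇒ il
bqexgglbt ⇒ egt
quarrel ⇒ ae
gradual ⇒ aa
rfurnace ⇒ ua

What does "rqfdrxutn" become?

fxn

Each output is the input with this applied: keep one character in every 3, starting at position 3 (positions 3rd, 6th, 9th, ...).
So "rqfdrxutn" becomes "fxn".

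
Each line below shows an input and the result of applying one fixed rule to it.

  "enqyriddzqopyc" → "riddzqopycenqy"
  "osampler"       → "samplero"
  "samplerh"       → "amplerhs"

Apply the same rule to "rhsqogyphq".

The transformation: swap the front and back halves of the string, then move the last 3 characters to the front (rotate right by 3).
On "rhsqogyphq": the first step gives "gyphqrhsqo", and the second then gives "sqogyphqrh".

sqogyphqrh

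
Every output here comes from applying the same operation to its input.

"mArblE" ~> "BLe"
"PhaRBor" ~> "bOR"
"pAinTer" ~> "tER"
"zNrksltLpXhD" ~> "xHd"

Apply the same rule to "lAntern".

In each case the input is transformed by: flip the case of every letter, then keep only the last 3 characters.
Working it through for "lAntern": intermediate "LaNTERN", final "ERN".

ERN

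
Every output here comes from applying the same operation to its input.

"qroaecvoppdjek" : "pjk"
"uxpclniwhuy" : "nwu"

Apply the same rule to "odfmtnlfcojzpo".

ozo

Rule — keep every other character starting from the second (positions 2nd, 4th, 6th, ...), then keep only the last 3 characters.
Applying both steps to "odfmtnlfcojzpo": "dmnfozo", then "ozo".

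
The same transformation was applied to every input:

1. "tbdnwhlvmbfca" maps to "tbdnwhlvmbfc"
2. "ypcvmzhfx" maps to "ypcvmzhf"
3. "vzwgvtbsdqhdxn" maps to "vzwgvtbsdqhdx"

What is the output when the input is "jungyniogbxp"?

What's happening: delete the last character.
Doing the same to "jungyniogbxp": "jungyniogbx".

jungyniogbx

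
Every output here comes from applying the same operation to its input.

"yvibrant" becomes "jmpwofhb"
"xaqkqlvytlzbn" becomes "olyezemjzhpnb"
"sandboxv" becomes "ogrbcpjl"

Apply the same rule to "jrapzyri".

fxdomnwf

Rule — shift every letter 12 places backward in the alphabet (wrapping around), then swap each adjacent pair of characters (1↔2, 3↔4, ...).
Applying that to "jrapzyri" gives "fxdomnwf".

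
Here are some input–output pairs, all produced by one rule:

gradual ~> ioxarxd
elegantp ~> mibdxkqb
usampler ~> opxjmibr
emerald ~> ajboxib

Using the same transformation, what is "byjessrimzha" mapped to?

xvgbppofjwey

In each case the input is transformed by: swap the first and last characters, then shift every letter 3 places backward in the alphabet (wrapping around).
Doing the same to "byjessrimzha": "xvgbppofjwey".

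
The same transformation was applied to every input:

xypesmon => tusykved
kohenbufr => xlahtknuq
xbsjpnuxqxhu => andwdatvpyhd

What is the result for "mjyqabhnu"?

atnhgweps

Rule — shift every letter 6 places forward in the alphabet (wrapping around), then reverse the string.
Working it through for "mjyqabhnu": intermediate "spewghnta", final "atnhgweps".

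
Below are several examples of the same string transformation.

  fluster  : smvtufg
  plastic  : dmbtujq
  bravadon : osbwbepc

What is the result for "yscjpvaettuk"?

The pattern: swap the first and last characters, then shift every letter 1 place forward in the alphabet (wrapping around).
On "yscjpvaettuk": the first step gives "kscjpvaettuy", and the second then gives "ltdkqwbfuuvz".

ltdkqwbfuuvz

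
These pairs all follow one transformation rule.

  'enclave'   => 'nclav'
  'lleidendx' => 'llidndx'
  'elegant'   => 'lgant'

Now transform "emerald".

mrald

Looking at the pairs, the operation is to remove every "e".
On "emerald" that produces "mrald".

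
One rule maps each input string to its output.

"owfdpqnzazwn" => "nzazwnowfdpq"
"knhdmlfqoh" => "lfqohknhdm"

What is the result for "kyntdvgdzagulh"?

The pattern: swap the front and back halves of the string.
"kyntdvgdzagulh" → "dzagulhkyntdvg".

dzagulhkyntdvg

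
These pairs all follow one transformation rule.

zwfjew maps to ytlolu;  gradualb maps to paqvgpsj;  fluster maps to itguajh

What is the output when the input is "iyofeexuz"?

mjoxndutt

The rule is to move the last 3 characters to the front (rotate right by 3), then shift every letter 11 places backward in the alphabet (wrapping around).
Starting from "iyofeexuz": after the first operation, "xuziyofee"; after the second, "mjoxndutt".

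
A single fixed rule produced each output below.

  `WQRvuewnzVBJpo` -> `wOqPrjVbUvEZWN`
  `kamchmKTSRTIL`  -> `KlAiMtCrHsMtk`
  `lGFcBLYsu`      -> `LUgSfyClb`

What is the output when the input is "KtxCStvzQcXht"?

kTTHXxcCsqTZV

The pattern: take characters alternately from the front and the back (1st, last, 2nd, 2nd-last, ...), then flip the case of every letter.
"KtxCStvzQcXht" → "kTTHXxcCsqTZV".
(Check on "kamchmKTSRTIL": → "kLaImTcRhSmTK" → "KlAiMtCrHsMtk" ✓)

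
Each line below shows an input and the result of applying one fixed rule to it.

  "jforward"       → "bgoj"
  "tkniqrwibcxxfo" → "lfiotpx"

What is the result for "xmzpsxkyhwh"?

What's happening: shift every letter 8 places backward in the alphabet (wrapping around), then keep every other character starting from the first (positions 1st, 3rd, 5th, ...).
For "xmzpsxkyhwh", step one produces "perhkpcqzoz"; step two turns that into "prkczz".

prkczz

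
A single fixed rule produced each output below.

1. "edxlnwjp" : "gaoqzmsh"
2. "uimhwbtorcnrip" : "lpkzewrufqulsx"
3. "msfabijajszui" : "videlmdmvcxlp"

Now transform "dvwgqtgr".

Rule — move the first character to the end, then shift every letter 3 places forward in the alphabet (wrapping around).
"dvwgqtgr" → "vwgqtgrd" → "yzjtwjug".

yzjtwjug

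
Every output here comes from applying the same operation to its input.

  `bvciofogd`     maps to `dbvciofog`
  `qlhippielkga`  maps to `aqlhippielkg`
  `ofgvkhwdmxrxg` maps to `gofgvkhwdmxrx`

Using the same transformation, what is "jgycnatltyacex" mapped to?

xjgycnatltyace

The rule is to move the last character to the front.
On "jgycnatltyacex" that produces "xjgycnatltyace".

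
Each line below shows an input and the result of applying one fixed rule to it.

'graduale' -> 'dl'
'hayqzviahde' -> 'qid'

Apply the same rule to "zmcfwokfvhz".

fkh

In each case the input is transformed by: keep one character in every 3, starting at position 1 (positions 1st, 4th, 7th, ...), then delete the first character.
Applying both steps to "zmcfwokfvhz": "zfkh", then "fkh".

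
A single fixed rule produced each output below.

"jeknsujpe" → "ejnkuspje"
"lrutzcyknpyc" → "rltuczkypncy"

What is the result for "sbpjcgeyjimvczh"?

The pattern: swap each adjacent pair of characters (1↔2, 3↔4, ...).
"sbpjcgeyjimvczh" → "bsjpgcyeijvmzch".

bsjpgcyeijvmzch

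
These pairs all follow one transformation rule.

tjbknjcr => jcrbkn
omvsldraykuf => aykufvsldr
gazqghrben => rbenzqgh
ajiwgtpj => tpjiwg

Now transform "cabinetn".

Each output is the input with this applied: delete the first 2 characters, then swap the front and back halves of the string.
"cabinetn" → "binetn" → "etnbin".

etnbin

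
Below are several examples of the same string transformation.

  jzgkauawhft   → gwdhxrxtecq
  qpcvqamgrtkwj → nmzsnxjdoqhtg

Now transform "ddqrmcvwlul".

aanojzstiri

The transformation: shift every letter 3 places backward in the alphabet (wrapping around).
Doing the same to "ddqrmcvwlul": "aanojzstiri".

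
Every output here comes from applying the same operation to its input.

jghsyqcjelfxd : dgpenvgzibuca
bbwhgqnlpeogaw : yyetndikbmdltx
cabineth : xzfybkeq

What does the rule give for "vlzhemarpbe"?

Rule — shift every letter 3 places backward in the alphabet (wrapping around), then swap each adjacent pair of characters (1↔2, 3↔4, ...).
On "vlzhemarpbe": the first step gives "siwebjxomyb", and the second then gives "isewjboxymb".

isewjboxymb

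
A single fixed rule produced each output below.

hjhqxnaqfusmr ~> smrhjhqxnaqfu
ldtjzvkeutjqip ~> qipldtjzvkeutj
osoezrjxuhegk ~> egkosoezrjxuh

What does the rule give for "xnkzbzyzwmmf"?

Rule — move the last 3 characters to the front (rotate right by 3).
For "xnkzbzyzwmmf" the result is "mmfxnkzbzyzw".

mmfxnkzbzyzw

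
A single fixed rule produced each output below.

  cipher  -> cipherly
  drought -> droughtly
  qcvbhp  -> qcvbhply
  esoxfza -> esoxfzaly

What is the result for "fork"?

forkly

The pattern: append "ly".
For "fork" the result is "forkly".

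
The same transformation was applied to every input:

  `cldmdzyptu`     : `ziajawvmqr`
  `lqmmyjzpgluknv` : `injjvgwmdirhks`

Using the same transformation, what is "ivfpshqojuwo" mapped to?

fscmpenlgrtl

Rule — shift every letter 3 places backward in the alphabet (wrapping around).
So "ivfpshqojuwo" becomes "fscmpenlgrtl".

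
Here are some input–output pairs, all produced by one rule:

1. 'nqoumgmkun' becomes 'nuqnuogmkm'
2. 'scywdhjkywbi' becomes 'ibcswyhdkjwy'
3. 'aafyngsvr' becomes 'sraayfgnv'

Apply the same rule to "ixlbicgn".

Looking at the pairs, the operation is to swap each adjacent pair of characters (1↔2, 3↔4, ...), then move the last 2 characters to the front (rotate right by 2).
On "ixlbicgn": the first step gives "xiblcing", and the second then gives "ngxiblci".

ngxiblci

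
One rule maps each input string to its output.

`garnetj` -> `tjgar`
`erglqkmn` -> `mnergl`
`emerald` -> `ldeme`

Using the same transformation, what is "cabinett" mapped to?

ttcabi

What's happening: move the last 2 characters to the front (rotate right by 2), then delete the last 2 characters.
"cabinett" → "ttcabine" → "ttcabi".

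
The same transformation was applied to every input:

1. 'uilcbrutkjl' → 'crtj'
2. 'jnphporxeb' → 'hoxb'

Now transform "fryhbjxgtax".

hjga

The pattern: delete the first 3 characters, then keep every other character starting from the first (positions 1st, 3rd, 5th, ...).
"fryhbjxgtax" → "hbjxgtax" → "hjga".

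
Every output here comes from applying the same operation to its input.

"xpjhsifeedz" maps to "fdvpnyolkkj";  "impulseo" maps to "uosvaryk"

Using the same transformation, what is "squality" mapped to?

eywagroz

Looking at the pairs, the operation is to shift every letter 6 places forward in the alphabet (wrapping around), then move the last character to the front.
Starting from "squality": after the first operation, "ywagroze"; after the second, "eywagroz".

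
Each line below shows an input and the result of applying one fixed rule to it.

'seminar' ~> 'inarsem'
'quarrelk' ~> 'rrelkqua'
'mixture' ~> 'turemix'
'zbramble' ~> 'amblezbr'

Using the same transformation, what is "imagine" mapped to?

gineima

What's happening: move the first 3 characters to the end (rotate left by 3).
So "imagine" becomes "gineima".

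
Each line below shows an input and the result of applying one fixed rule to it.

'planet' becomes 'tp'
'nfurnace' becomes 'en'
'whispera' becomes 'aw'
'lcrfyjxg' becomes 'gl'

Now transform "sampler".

Rule — move the last character to the front, then keep only the first 2 characters.
On "sampler": the first step gives "rsample", and the second then gives "rs".

rs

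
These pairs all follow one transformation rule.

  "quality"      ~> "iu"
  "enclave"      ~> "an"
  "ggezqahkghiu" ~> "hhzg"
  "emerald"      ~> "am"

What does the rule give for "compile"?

The rule is to reverse the string, then keep one character in every 3, starting at position 3 (positions 3rd, 6th, 9th, ...).
On "compile": the first step gives "elipmoc", and the second then gives "io".

io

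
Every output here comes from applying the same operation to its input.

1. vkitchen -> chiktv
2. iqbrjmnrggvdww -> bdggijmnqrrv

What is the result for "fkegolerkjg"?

Rule — delete the last 2 characters, then sort the characters into alphabetical order.
On "fkegolerkjg": the first step gives "fkegolerk", and the second then gives "eefgkklor".
(Check on "vkitchen": → "vkitch" → "chiktv" ✓)

eefgkklor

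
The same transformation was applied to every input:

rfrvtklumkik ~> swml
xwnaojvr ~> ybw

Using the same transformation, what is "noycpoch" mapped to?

odd

The transformation: keep one character in every 3, starting at position 1 (positions 1st, 4th, 7th, ...), then shift every letter 1 place forward in the alphabet (wrapping around).
For "noycpoch", step one produces "ncc"; step two turns that into "odd".
(Check on "xwnaojvr": → "xav" → "ybw" ✓)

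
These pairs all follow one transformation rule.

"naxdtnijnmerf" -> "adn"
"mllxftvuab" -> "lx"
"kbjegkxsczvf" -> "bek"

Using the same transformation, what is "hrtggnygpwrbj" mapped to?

The rule is to keep every other character starting from the second (positions 2nd, 4th, 6th, ...), then delete the last 3 characters.
Working it through for "hrtggnygpwrbj": intermediate "rgngwb", final "rgn".

rgn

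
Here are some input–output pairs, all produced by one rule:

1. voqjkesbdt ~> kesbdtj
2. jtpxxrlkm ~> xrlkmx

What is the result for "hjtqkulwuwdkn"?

kulwuwdknq

Looking at the pairs, the operation is to delete the first 3 characters, then move the first character to the end.
On "hjtqkulwuwdkn" that produces "kulwuwdknq".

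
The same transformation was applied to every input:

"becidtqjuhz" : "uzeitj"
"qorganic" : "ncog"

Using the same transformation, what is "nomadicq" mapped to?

Looking at the pairs, the operation is to move the last 3 characters to the front (rotate right by 3), then keep every other character starting from the first (positions 1st, 3rd, 5th, ...).
On "nomadicq" that produces "iqoa".

iqoa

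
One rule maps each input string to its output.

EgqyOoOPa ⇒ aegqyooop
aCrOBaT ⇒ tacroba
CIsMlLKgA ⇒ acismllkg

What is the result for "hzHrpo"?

The pattern: move the last character to the front, then convert every letter to lowercase.
Applying that to "hzHrpo" gives "ohzhrp".

ohzhrp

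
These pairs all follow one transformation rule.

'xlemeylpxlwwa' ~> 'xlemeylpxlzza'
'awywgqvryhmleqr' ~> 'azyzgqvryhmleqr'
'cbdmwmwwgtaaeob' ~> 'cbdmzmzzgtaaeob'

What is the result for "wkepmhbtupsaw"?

The transformation: replace every "w" with "z".
"wkepmhbtupsaw" → "zkepmhbtupsaz".

zkepmhbtupsaz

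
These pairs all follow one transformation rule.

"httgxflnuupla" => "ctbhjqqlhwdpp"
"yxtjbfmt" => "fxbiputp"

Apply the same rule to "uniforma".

What's happening: shift every letter 4 places backward in the alphabet (wrapping around), then move the first 3 characters to the end (rotate left by 3).
"uniforma" → "qjebkniw" → "bkniwqje".

bkniwqje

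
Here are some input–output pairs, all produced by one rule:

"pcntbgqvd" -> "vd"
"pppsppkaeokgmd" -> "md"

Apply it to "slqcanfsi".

si

Looking at the pairs, the operation is to keep only the last 2 characters.
On "slqcanfsi" that produces "si".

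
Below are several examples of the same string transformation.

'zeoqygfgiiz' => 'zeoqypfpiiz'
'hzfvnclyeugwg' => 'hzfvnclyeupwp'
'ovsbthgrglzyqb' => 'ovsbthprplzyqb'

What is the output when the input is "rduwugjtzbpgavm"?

In each case the input is transformed by: replace every "g" with "p".
For "rduwugjtzbpgavm" the result is "rduwupjtzbppavm".

rduwupjtzbppavm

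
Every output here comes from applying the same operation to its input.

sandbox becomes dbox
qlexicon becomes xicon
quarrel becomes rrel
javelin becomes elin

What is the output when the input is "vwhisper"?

The rule is to delete the first 3 characters.
"vwhisper" → "isper".

isper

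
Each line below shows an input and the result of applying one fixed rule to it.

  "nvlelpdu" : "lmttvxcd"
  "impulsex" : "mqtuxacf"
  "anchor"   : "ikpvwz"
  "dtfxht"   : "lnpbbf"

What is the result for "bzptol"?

The transformation: sort the characters into alphabetical order, then shift every letter 8 places forward in the alphabet (wrapping around).
For "bzptol", step one produces "bloptz"; step two turns that into "jtwxbh".

jtwxbh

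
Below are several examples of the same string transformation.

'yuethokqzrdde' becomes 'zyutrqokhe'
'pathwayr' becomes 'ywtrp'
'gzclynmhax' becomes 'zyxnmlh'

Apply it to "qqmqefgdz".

zqqqmg

Rule — sort the characters into reverse alphabetical order, then delete the last 3 characters.
Applying both steps to "qqmqefgdz": "zqqqmgfed", then "zqqqmg".
(Check on "pathwayr": → "ywtrphaa" → "ywtrp" ✓)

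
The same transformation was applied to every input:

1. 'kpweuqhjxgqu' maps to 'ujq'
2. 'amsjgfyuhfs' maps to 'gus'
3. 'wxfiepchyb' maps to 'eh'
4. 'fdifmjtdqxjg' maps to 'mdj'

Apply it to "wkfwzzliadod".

The transformation: delete the first 3 characters, then keep one character in every 3, starting at position 2 (positions 2nd, 5th, 8th, ...).
For "wkfwzzliadod", step one produces "wzzliadod"; step two turns that into "zio".

zio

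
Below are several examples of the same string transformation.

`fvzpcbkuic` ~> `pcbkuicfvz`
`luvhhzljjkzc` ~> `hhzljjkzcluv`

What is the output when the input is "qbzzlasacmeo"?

Looking at the pairs, the operation is to move the first 3 characters to the end (rotate left by 3).
So "qbzzlasacmeo" becomes "zlasacmeoqbz".

zlasacmeoqbz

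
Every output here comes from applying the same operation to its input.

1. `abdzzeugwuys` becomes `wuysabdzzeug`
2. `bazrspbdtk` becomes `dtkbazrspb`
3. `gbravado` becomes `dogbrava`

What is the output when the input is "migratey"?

eymigrat

The transformation: move the first 2 characters to the end (rotate left by 2), then swap the front and back halves of the string.
Starting from "migratey": after the first operation, "grateymi"; after the second, "eymigrat".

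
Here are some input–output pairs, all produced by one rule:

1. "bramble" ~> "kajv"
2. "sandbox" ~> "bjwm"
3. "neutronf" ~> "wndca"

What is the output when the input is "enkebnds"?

Looking at the pairs, the operation is to delete the last 3 characters, then shift every letter 9 places forward in the alphabet (wrapping around).
For "enkebnds", step one produces "enkeb"; step two turns that into "nwtnk".
(Check on "neutronf": → "neutr" → "wndca" ✓)

nwtnk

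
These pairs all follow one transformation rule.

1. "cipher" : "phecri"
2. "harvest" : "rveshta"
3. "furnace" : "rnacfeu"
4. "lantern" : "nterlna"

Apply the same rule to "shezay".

Each output is the input with this applied: swap the first and last characters, then move the first 2 characters to the end (rotate left by 2).
Starting from "shezay": after the first operation, "yhezas"; after the second, "ezasyh".
(Check on "lantern": → "nanterl" → "nterlna" ✓)

ezasyh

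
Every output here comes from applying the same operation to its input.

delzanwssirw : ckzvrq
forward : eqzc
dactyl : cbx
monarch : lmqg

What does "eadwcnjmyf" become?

Rule — shift every letter 1 place backward in the alphabet (wrapping around), then keep every other character starting from the first (positions 1st, 3rd, 5th, ...).
For "eadwcnjmyf", step one produces "dzcvbmilxe"; step two turns that into "dcbix".

dcbix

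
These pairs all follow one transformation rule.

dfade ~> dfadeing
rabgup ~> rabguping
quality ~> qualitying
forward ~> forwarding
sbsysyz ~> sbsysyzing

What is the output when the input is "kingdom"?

kingdoming

Looking at the pairs, the operation is to append "ing".
So "kingdom" becomes "kingdoming".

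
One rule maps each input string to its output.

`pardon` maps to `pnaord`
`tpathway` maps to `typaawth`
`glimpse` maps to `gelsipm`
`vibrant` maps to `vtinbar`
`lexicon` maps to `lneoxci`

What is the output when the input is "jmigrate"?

Rule — take characters alternately from the front and the back (1st, last, 2nd, 2nd-last, ...).
Doing the same to "jmigrate": "jemtiagr".

jemtiagr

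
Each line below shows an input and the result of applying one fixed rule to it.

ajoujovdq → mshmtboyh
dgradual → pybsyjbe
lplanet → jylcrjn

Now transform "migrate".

epyrckg

The pattern: move the first 2 characters to the end (rotate left by 2), then shift every letter 2 places backward in the alphabet (wrapping around).
On "migrate": the first step gives "gratemi", and the second then gives "epyrckg".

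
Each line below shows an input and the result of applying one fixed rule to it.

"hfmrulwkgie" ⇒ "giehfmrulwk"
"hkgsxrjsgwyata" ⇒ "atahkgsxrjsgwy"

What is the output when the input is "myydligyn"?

Rule — move the last 3 characters to the front (rotate right by 3).
"myydligyn" → "gynmyydli".

gynmyydli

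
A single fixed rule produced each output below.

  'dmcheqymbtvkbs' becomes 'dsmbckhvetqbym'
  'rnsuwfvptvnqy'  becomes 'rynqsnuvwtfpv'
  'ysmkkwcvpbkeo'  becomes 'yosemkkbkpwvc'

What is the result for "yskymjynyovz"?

yzsvkoyymnjy

Each output is the input with this applied: take characters alternately from the front and the back (1st, last, 2nd, 2nd-last, ...).
So "yskymjynyovz" becomes "yzsvkoyymnjy".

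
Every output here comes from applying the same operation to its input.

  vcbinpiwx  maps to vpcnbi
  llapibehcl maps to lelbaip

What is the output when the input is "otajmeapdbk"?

The pattern: delete the last 3 characters, then take characters alternately from the front and the back (1st, last, 2nd, 2nd-last, ...).
Doing the same to "otajmeapdbk": "optaaejm".
(Check on "vcbinpiwx": → "vcbinp" → "vpcnbi" ✓)

optaaejm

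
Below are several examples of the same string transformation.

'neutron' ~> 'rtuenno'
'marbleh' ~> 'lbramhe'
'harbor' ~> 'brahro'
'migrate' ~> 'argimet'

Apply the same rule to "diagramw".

The transformation: reverse the string, then move the first 2 characters to the end (rotate left by 2).
Applying both steps to "diagramw": "wmargaid", then "argaidwm".
(Check on "migrate": → "etargim" → "argimet" ✓)

argaidwm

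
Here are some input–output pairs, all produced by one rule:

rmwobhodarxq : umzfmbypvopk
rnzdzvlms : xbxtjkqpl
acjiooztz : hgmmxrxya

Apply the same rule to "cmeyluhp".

What's happening: move the first 2 characters to the end (rotate left by 2), then shift every letter 2 places backward in the alphabet (wrapping around).
Doing the same to "cmeyluhp": "cwjsfnak".
(Check on "rnzdzvlms": → "zdzvlmsrn" → "xbxtjkqpl" ✓)

cwjsfnak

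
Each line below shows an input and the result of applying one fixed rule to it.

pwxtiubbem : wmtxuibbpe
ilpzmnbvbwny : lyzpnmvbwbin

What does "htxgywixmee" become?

tegxwyxiemh

The rule is to swap the first and last characters, then swap each adjacent pair of characters (1↔2, 3↔4, ...).
Working it through for "htxgywixmee": intermediate "etxgywixmeh", final "tegxwyxiemh".
(Check on "ilpzmnbvbwny": → "ylpzmnbvbwni" → "lyzpnmvbwbin" ✓)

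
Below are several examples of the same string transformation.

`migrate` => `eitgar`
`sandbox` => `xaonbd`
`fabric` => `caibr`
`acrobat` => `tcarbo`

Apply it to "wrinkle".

erlikn

What's happening: take characters alternately from the front and the back (1st, last, 2nd, 2nd-last, ...), then delete the first character.
Applying that to "wrinkle" gives "erlikn".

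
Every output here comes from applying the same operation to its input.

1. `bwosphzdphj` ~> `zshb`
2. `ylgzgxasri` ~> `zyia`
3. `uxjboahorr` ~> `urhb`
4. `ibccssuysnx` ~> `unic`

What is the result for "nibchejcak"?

nkjc

Looking at the pairs, the operation is to keep one character in every 3, starting at position 1 (positions 1st, 4th, 7th, ...), then sort the characters into reverse alphabetical order.
Working it through for "nibchejcak": intermediate "ncjk", final "nkjc".
(Check on "ibccssuysnx": → "icun" → "unic" ✓)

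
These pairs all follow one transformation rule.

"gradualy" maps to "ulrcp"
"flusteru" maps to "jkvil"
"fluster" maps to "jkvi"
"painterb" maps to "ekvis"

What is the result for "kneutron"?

The pattern: delete the first 3 characters, then shift every letter 9 places backward in the alphabet (wrapping around).
Applying both steps to "kneutron": "utron", then "lkife".

lkife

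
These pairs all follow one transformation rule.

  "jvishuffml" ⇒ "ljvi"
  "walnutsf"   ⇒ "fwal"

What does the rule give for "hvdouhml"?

lhvd

Each output is the input with this applied: move the last character to the front, then keep only the first 4 characters.
Applying both steps to "hvdouhml": "lhvdouhm", then "lhvd".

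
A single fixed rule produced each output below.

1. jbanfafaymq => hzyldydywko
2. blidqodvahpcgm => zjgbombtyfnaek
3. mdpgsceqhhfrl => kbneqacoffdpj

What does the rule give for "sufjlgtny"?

qsdhjerlw

Looking at the pairs, the operation is to shift every letter 2 places backward in the alphabet (wrapping around).
"sufjlgtny" → "qsdhjerlw".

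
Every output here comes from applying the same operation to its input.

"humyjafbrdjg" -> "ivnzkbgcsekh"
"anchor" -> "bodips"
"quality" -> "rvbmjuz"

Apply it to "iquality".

jrvbmjuz

In each case the input is transformed by: shift every letter 1 place forward in the alphabet (wrapping around).
Applying that to "iquality" gives "jrvbmjuz".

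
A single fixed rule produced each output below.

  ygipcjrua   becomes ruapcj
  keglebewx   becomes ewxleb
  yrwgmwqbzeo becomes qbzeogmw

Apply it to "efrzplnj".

njzpl

Each output is the input with this applied: delete the first 3 characters, then move the first 3 characters to the end (rotate left by 3).
On "efrzplnj": the first step gives "zplnj", and the second then gives "njzpl".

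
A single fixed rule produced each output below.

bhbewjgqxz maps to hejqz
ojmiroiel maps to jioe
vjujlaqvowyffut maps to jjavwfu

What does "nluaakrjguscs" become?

lakjuc

The transformation: keep every other character starting from the second (positions 2nd, 4th, 6th, ...).
For "nluaakrjguscs" the result is "lakjuc".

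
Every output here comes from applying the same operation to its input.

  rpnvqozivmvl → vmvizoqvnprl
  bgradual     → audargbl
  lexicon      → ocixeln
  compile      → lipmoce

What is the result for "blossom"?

ossolbm

The rule is to move the last character to the front, then reverse the string.
"blossom" → "mblosso" → "ossolbm".
(Check on "rpnvqozivmvl": → "lrpnvqozivmv" → "vmvizoqvnprl" ✓)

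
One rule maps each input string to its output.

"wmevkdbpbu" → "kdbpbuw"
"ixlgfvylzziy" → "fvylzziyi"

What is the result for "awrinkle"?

Each output is the input with this applied: move the first character to the end, then delete the first 3 characters.
On "awrinkle" that produces "nklea".

nklea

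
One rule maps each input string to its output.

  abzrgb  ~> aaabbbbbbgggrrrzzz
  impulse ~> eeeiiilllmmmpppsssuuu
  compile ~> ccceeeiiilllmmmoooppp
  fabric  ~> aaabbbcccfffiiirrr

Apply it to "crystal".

The rule is to repeat every character 3 times, then sort the characters into alphabetical order.
"crystal" → "cccrrryyyssstttaaalll" → "aaaccclllrrrssstttyyy".

aaaccclllrrrssstttyyy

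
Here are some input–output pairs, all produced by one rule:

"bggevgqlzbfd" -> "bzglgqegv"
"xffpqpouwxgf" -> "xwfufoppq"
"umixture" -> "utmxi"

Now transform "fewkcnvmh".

What's happening: delete the last 3 characters, then take characters alternately from the front and the back (1st, last, 2nd, 2nd-last, ...).
"fewkcnvmh" → "fewkcn" → "fnecwk".

fnecwk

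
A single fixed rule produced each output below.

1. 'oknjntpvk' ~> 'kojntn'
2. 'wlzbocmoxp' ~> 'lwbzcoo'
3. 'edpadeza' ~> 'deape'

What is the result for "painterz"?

The rule is to swap each adjacent pair of characters (1↔2, 3↔4, ...), then delete the last 3 characters.
On "painterz": the first step gives "apnietzr", and the second then gives "apnie".

apnie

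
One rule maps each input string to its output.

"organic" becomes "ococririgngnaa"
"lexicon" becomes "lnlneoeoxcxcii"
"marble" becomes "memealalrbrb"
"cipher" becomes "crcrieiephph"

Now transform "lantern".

Looking at the pairs, the operation is to double every character, then take characters alternately from the front and the back (1st, last, 2nd, 2nd-last, ...).
Starting from "lantern": after the first operation, "llaanntteerrnn"; after the second, "lnlnararnenett".

lnlnararnenett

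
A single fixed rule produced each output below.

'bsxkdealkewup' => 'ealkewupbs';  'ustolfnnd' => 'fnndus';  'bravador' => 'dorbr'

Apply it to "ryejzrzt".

rztry

In each case the input is transformed by: move the first 2 characters to the end (rotate left by 2), then delete the first 3 characters.
Starting from "ryejzrzt": after the first operation, "ejzrztry"; after the second, "rztry".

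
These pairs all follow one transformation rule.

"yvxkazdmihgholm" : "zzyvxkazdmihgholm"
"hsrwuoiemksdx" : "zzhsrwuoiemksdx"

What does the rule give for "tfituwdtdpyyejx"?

zztfituwdtdpyyejx

Each output is the input with this applied: prepend "zz".
On "tfituwdtdpyyejx" that produces "zztfituwdtdpyyejx".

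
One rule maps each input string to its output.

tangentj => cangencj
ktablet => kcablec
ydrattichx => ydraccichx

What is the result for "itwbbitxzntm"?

icwbbicxzncm

In each case the input is transformed by: replace every "t" with "c".
For "itwbbitxzntm" the result is "icwbbicxzncm".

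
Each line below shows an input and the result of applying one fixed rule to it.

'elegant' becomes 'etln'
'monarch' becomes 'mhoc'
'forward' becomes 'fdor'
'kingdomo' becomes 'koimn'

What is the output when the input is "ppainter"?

In each case the input is transformed by: take characters alternately from the front and the back (1st, last, 2nd, 2nd-last, ...), then delete the last 3 characters.
Working it through for "ppainter": intermediate "prpeatin", final "prpea".

prpea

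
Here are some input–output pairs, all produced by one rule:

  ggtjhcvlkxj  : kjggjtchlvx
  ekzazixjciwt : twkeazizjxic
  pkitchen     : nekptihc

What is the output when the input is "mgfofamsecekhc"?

chgmofafsmceke

Rule — swap each adjacent pair of characters (1↔2, 3↔4, ...), then move the last 2 characters to the front (rotate right by 2).
"mgfofamsecekhc" → "gmofafsmcekech" → "chgmofafsmceke".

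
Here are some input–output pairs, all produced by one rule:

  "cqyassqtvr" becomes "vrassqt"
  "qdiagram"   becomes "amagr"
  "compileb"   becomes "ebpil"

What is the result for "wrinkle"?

lenk

Looking at the pairs, the operation is to delete the first 3 characters, then move the last 2 characters to the front (rotate right by 2).
Applying that to "wrinkle" gives "lenk".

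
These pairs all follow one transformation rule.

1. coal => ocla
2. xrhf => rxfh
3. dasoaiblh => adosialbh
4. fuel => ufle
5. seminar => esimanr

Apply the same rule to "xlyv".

What's happening: swap each adjacent pair of characters (1↔2, 3↔4, ...).
For "xlyv" the result is "lxvy".

lxvy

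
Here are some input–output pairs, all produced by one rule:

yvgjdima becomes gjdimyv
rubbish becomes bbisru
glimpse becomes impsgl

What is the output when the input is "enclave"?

claven

Rule — delete the last character, then move the first 2 characters to the end (rotate left by 2).
"enclave" → "claven".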